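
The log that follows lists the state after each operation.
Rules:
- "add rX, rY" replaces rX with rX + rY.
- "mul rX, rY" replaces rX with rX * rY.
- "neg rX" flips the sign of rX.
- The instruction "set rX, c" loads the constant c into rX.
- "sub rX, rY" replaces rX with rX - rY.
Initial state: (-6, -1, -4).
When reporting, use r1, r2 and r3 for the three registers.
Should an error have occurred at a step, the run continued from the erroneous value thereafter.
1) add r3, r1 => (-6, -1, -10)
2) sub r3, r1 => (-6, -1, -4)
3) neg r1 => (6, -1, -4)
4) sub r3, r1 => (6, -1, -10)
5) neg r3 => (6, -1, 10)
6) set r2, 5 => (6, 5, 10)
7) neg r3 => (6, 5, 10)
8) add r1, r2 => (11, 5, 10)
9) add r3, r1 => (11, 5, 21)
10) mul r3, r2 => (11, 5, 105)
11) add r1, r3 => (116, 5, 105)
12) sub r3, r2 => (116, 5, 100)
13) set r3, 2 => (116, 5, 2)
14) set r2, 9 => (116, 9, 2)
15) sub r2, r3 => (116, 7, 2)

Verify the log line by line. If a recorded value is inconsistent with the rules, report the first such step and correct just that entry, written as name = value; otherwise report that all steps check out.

step 7, r3 = -10

step 1: r3 = -4 + -6 = -10 -> matches
step 2: r3 = -10 - -6 = -4 -> confirmed correct
step 3: r1 = -(-6) = 6 -> confirmed correct
step 4: r3 = -4 - 6 = -10 -> no discrepancy
step 5: r3 = -(-10) = 10 -> agrees with the log
step 6: r2 = 5 -> confirmed correct
step 7: r3 = -(10) = -10 -> the log disagrees here
Conclusion: step 7 carries the first error; the entry should be r3 = -10.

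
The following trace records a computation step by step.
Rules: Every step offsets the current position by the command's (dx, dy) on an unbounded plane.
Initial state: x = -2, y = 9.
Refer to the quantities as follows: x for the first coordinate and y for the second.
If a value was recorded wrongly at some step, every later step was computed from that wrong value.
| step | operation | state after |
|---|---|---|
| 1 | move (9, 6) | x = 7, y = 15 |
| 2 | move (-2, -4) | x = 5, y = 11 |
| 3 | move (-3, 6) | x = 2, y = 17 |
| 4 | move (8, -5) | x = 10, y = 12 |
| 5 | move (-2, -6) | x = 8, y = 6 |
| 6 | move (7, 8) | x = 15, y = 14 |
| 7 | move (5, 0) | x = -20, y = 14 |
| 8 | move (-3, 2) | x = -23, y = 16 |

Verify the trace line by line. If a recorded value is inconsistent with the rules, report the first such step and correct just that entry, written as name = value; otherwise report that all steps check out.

step 7, x = 20

Recomputing the run from the initial state:
step 1: x = 7, y = 15
step 2: x = 5, y = 11
step 3: x = 2, y = 17
step 4: x = 10, y = 12
step 5: x = 8, y = 6
step 6: x = 15, y = 14
step 7: x = 20, y = 14
step 8: x = 17, y = 16
The first disagreement with the trace is at step 7, where the value should be x = 20.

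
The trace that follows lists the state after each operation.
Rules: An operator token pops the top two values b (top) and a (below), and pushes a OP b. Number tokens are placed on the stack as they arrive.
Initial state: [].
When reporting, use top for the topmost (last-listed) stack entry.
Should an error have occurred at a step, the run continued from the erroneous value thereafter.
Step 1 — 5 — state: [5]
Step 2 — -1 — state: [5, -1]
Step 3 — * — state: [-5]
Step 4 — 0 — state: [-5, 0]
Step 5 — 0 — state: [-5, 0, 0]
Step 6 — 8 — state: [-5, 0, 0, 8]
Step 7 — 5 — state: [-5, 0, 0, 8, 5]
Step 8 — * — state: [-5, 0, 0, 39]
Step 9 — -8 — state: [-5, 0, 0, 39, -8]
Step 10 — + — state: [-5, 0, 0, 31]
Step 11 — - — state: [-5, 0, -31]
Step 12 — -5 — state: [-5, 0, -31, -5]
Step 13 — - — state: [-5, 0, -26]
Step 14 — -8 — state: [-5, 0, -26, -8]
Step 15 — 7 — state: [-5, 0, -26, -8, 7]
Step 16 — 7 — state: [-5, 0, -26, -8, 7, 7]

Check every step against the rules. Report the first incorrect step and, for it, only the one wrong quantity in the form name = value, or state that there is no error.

step 8, top = 40

Recomputing the run from the initial state:
step 1: [5]
step 2: [5, -1]
step 3: [-5]
step 4: [-5, 0]
step 5: [-5, 0, 0]
step 6: [-5, 0, 0, 8]
step 7: [-5, 0, 0, 8, 5]
step 8: [-5, 0, 0, 40]
step 9: [-5, 0, 0, 40, -8]
step 10: [-5, 0, 0, 32]
step 11: [-5, 0, -32]
step 12: [-5, 0, -32, -5]
step 13: [-5, 0, -27]
step 14: [-5, 0, -27, -8]
step 15: [-5, 0, -27, -8, 7]
step 16: [-5, 0, -27, -8, 7, 7]
The first disagreement with the trace is at step 8, where the value should be top = 40.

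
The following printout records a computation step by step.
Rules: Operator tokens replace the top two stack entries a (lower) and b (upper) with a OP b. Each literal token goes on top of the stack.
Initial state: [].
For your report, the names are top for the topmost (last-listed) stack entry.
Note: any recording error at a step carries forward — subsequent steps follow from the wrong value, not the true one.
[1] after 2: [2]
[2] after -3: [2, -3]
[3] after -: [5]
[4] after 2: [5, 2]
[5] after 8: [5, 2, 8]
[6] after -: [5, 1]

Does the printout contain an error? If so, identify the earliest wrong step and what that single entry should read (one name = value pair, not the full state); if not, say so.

step 6, top = -6

1. push 2: top = 2 (confirmed correct)
2. push -3: top = -3 (consistent with the printout)
3. 2 - -3 = 5 (matches)
4. push 2: top = 2 (verified)
5. push 8: top = 8 (matches)
6. 2 - 8 = -6 (the printout has a different value)
First deviation found at step 6; the corrected entry is top = -6.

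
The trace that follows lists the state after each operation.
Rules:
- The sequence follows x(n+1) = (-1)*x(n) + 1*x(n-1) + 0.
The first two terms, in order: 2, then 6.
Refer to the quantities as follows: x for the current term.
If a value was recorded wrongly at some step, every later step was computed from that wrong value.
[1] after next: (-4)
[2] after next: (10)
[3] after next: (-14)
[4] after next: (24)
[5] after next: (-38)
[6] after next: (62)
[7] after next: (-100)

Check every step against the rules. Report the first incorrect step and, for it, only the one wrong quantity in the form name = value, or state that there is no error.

1. x = -1*(6) + (1)*(2) + (0) = -4 (confirmed correct)
2. x = -1*(-4) + (1)*(6) + (0) = 10 (same as recorded)
3. x = -1*(10) + (1)*(-4) + (0) = -14 (exactly as logged)
4. x = -1*(-14) + (1)*(10) + (0) = 24 (verified)
5. x = -1*(24) + (1)*(-14) + (0) = -38 (no discrepancy)
6. x = -1*(-38) + (1)*(24) + (0) = 62 (agrees with the trace)
7. x = -1*(62) + (1)*(-38) + (0) = -100 (matches)
Each recorded entry agrees with the recomputation.

no error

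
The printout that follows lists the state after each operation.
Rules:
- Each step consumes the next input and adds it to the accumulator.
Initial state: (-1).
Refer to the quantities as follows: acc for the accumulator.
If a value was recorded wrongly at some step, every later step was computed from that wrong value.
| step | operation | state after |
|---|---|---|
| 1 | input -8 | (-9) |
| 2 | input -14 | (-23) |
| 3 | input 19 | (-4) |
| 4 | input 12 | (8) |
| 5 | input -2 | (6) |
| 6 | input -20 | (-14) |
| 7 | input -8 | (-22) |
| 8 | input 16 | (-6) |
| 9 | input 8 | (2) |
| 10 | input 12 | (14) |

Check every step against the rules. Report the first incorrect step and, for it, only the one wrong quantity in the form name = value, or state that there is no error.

Recomputing the run from the initial state:
step 1: acc = -9
step 2: acc = -23
step 3: acc = -4
step 4: acc = 8
step 5: acc = 6
step 6: acc = -14
step 7: acc = -22
step 8: acc = -6
step 9: acc = 2
step 10: acc = 14
This matches the printout at every step.

no error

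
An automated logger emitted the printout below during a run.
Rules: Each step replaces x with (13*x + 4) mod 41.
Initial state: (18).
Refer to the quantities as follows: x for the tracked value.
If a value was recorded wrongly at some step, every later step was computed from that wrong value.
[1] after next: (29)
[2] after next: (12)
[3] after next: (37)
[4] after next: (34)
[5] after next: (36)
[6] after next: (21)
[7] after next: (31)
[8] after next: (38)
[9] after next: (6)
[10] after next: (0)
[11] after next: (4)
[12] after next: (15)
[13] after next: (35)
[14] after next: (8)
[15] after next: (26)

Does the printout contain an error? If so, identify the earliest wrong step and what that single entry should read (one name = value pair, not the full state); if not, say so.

step 1, x = 33

Step 1: x = (13*18 + 4) mod 41 = 33 — a discrepancy with the printout.
So the first discrepancy is step 1, where the right value is x = 33.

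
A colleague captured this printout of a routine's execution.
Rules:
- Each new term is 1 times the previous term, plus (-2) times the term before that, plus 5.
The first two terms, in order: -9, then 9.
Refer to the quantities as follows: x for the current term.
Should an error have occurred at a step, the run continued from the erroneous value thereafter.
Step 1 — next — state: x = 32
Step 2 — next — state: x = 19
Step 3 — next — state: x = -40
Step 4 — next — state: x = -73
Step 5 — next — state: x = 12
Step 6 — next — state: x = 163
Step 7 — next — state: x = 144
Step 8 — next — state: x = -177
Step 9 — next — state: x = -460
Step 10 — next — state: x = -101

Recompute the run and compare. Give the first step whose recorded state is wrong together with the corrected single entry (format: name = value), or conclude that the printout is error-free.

no error

step 1: x = 1*(9) + (-2)*(-9) + (5) = 32 -> consistent with the printout
step 2: x = 1*(32) + (-2)*(9) + (5) = 19 -> no discrepancy
step 3: x = 1*(19) + (-2)*(32) + (5) = -40 -> no discrepancy
step 4: x = 1*(-40) + (-2)*(19) + (5) = -73 -> consistent with the printout
step 5: x = 1*(-73) + (-2)*(-40) + (5) = 12 -> checks out
step 6: x = 1*(12) + (-2)*(-73) + (5) = 163 -> same as recorded
step 7: x = 1*(163) + (-2)*(12) + (5) = 144 -> exactly as logged
step 8: x = 1*(144) + (-2)*(163) + (5) = -177 -> exactly as logged
step 9: x = 1*(-177) + (-2)*(144) + (5) = -460 -> in agreement
step 10: x = 1*(-460) + (-2)*(-177) + (5) = -101 -> agrees with the printout
No step deviates from the rules.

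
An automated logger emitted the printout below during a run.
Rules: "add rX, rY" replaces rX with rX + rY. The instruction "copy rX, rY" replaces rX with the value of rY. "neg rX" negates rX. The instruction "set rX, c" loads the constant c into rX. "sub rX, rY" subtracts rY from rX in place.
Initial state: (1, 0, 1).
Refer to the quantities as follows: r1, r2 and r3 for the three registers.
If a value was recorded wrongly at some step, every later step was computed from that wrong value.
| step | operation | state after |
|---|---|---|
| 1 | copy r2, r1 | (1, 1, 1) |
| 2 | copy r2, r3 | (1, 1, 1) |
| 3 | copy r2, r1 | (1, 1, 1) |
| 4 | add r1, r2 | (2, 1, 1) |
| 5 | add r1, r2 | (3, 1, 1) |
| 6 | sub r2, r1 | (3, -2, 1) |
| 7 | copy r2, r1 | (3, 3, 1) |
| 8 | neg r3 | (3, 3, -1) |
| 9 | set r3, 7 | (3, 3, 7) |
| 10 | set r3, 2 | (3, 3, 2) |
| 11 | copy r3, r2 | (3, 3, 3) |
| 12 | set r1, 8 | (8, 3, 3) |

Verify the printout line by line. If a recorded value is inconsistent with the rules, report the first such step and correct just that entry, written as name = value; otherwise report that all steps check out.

no error

step 1: r2 = 1 -> exactly as logged
step 2: r2 = 1 -> agrees with the printout
step 3: r2 = 1 -> consistent with the printout
step 4: r1 = 1 + 1 = 2 -> matches
step 5: r1 = 2 + 1 = 3 -> confirmed correct
step 6: r2 = 1 - 3 = -2 -> exactly as logged
step 7: r2 = 3 -> matches
step 8: r3 = -(1) = -1 -> confirmed correct
step 9: r3 = 7 -> in agreement
step 10: r3 = 2 -> consistent with the printout
step 11: r3 = 3 -> confirmed correct
step 12: r1 = 8 -> matches
Every step is consistent.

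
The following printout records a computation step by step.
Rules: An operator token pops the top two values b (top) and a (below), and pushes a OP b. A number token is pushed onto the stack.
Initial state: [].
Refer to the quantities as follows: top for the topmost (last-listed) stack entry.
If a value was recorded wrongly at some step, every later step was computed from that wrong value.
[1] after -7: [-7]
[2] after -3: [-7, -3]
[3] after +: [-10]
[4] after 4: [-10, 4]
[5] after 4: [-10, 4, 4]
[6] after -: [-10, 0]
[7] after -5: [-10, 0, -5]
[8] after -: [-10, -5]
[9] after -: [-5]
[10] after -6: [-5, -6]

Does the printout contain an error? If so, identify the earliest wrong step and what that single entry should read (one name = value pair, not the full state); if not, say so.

Step 1: push -7: top = -7 — confirmed correct.
Step 2: push -3: top = -3 — verified.
Step 3: -7 + -3 = -10 — same as recorded.
Step 4: push 4: top = 4 — confirmed correct.
Step 5: push 4: top = 4 — exactly as logged.
Step 6: 4 - 4 = 0 — no discrepancy.
Step 7: push -5: top = -5 — exactly as logged.
Step 8: 0 - -5 = 5 — this is not what the printout shows.
The audit stops at step 8: the recorded entry is wrong and should be top = 5.

step 8, top = 5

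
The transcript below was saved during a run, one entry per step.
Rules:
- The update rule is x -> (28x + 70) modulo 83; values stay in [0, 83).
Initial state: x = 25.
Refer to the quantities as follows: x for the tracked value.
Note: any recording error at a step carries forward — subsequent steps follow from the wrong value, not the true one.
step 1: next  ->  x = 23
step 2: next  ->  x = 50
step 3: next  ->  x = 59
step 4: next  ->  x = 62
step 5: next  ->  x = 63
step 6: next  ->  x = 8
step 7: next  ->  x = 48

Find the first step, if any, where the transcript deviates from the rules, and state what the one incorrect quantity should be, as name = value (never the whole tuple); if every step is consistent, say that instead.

step 7, x = 45

Step 1: x = (28*25 + 70) mod 83 = 23 — in agreement.
Step 2: x = (28*23 + 70) mod 83 = 50 — agrees with the transcript.
Step 3: x = (28*50 + 70) mod 83 = 59 — matches.
Step 4: x = (28*59 + 70) mod 83 = 62 — confirmed correct.
Step 5: x = (28*62 + 70) mod 83 = 63 — same as recorded.
Step 6: x = (28*63 + 70) mod 83 = 8 — consistent with the transcript.
Step 7: x = (28*8 + 70) mod 83 = 45 — this is not what the transcript shows.
So the first discrepancy is step 7, where the right value is x = 45.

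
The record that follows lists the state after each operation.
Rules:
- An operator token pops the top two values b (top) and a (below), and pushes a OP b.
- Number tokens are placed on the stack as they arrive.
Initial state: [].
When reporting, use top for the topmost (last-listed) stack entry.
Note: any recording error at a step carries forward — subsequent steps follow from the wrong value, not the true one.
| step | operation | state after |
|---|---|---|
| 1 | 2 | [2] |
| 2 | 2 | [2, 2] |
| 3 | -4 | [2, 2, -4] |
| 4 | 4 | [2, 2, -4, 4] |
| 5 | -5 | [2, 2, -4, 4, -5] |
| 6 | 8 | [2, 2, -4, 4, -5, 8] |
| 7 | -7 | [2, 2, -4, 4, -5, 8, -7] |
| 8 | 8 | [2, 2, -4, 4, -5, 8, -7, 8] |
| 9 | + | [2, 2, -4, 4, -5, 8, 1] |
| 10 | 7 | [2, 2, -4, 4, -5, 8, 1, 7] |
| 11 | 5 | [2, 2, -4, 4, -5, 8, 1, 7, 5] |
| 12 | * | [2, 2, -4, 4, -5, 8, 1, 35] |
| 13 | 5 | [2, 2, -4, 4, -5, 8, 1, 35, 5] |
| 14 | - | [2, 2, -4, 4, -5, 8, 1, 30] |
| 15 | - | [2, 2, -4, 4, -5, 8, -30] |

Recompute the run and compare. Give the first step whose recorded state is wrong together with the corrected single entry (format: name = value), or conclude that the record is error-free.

step 15, top = -29

Step 1: push 2: top = 2 — checks out.
Step 2: push 2: top = 2 — consistent with the record.
Step 3: push -4: top = -4 — verified.
Step 4: push 4: top = 4 — agrees with the record.
Step 5: push -5: top = -5 — exactly as logged.
Step 6: push 8: top = 8 — matches.
Step 7: push -7: top = -7 — verified.
Step 8: push 8: top = 8 — in agreement.
Step 9: -7 + 8 = 1 — matches.
Step 10: push 7: top = 7 — checks out.
Step 11: push 5: top = 5 — confirmed correct.
Step 12: 7 * 5 = 35 — confirmed correct.
Step 13: push 5: top = 5 — consistent with the record.
Step 14: 35 - 5 = 30 — no discrepancy.
Step 15: 1 - 30 = -29 — the record has a different value.
First incorrect step: 15; the correct value is top = -29.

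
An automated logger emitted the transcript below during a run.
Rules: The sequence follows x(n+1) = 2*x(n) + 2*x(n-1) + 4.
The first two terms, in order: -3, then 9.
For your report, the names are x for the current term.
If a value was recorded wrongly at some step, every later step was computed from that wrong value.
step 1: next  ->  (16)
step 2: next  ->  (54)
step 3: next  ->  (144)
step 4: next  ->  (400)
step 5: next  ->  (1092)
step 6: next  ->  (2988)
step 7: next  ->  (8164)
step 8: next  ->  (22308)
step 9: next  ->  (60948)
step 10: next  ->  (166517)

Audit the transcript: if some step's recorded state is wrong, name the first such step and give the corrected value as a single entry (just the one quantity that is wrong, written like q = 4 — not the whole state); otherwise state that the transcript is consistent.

Step 1: x = 2*(9) + (2)*(-3) + (4) = 16 — in agreement.
Step 2: x = 2*(16) + (2)*(9) + (4) = 54 — checks out.
Step 3: x = 2*(54) + (2)*(16) + (4) = 144 — exactly as logged.
Step 4: x = 2*(144) + (2)*(54) + (4) = 400 — verified.
Step 5: x = 2*(400) + (2)*(144) + (4) = 1092 — consistent with the transcript.
Step 6: x = 2*(1092) + (2)*(400) + (4) = 2988 — in agreement.
Step 7: x = 2*(2988) + (2)*(1092) + (4) = 8164 — verified.
Step 8: x = 2*(8164) + (2)*(2988) + (4) = 22308 — checks out.
Step 9: x = 2*(22308) + (2)*(8164) + (4) = 60948 — same as recorded.
Step 10: x = 2*(60948) + (2)*(22308) + (4) = 166516 — the transcript disagrees here.
The earliest wrong entry is at step 10: it should read x = 166516.

step 10, x = 166516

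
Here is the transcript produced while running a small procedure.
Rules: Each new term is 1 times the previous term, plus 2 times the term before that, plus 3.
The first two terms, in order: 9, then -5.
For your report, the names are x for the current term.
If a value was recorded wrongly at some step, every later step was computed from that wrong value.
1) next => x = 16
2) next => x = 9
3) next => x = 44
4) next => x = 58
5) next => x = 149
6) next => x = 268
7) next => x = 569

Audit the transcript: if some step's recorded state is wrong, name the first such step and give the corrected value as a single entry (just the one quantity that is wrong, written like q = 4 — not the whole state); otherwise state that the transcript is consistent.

Recomputing the run from the initial state:
step 1: x = 16
step 2: x = 9
step 3: x = 44
step 4: x = 65
step 5: x = 156
step 6: x = 289
step 7: x = 604
The first disagreement with the transcript is at step 4, where the value should be x = 65.

step 4, x = 65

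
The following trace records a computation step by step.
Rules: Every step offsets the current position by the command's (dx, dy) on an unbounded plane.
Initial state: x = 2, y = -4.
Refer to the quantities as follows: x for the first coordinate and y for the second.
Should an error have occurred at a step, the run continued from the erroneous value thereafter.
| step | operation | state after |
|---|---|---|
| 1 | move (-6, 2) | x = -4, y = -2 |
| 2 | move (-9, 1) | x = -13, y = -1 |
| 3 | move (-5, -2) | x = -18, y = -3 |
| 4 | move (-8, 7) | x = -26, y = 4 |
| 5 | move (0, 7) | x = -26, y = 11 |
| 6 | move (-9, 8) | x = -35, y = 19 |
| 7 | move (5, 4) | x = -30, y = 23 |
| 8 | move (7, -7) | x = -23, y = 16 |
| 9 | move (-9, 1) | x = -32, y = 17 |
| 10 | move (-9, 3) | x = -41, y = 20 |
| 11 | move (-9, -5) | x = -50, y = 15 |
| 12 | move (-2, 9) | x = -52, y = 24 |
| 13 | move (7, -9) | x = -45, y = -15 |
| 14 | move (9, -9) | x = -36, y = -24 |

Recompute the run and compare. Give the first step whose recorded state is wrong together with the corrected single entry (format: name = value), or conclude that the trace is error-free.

Recomputing the run from the initial state:
step 1: x = -4, y = -2
step 2: x = -13, y = -1
step 3: x = -18, y = -3
step 4: x = -26, y = 4
step 5: x = -26, y = 11
step 6: x = -35, y = 19
step 7: x = -30, y = 23
step 8: x = -23, y = 16
step 9: x = -32, y = 17
step 10: x = -41, y = 20
step 11: x = -50, y = 15
step 12: x = -52, y = 24
step 13: x = -45, y = 15
step 14: x = -36, y = 6
The first disagreement with the trace is at step 13, where the value should be y = 15.

step 13, y = 15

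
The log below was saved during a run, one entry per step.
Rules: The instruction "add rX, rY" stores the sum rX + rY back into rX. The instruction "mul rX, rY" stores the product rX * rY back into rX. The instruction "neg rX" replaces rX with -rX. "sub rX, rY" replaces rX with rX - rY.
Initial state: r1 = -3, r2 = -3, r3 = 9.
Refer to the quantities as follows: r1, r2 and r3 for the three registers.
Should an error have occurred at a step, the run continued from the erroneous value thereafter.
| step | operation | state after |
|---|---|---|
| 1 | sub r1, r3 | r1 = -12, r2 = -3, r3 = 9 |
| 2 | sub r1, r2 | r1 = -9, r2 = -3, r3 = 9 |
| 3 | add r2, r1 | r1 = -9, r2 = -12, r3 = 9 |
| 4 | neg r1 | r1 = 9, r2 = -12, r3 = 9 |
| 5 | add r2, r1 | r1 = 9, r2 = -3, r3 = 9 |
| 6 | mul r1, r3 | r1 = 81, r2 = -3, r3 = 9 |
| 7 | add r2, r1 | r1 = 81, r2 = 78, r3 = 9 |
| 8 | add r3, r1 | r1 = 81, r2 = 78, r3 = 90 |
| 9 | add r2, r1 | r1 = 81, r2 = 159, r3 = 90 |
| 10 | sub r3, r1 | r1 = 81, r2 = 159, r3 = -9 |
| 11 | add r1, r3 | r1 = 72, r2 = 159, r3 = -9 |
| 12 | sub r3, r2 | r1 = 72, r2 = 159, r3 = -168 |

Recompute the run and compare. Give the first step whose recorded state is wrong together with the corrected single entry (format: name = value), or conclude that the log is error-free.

step 10, r3 = 9

Recomputing the run from the initial state:
step 1: r1 = -12, r2 = -3, r3 = 9
step 2: r1 = -9, r2 = -3, r3 = 9
step 3: r1 = -9, r2 = -12, r3 = 9
step 4: r1 = 9, r2 = -12, r3 = 9
step 5: r1 = 9, r2 = -3, r3 = 9
step 6: r1 = 81, r2 = -3, r3 = 9
step 7: r1 = 81, r2 = 78, r3 = 9
step 8: r1 = 81, r2 = 78, r3 = 90
step 9: r1 = 81, r2 = 159, r3 = 90
step 10: r1 = 81, r2 = 159, r3 = 9
step 11: r1 = 90, r2 = 159, r3 = 9
step 12: r1 = 90, r2 = 159, r3 = -150
The first disagreement with the log is at step 10, where the value should be r3 = 9.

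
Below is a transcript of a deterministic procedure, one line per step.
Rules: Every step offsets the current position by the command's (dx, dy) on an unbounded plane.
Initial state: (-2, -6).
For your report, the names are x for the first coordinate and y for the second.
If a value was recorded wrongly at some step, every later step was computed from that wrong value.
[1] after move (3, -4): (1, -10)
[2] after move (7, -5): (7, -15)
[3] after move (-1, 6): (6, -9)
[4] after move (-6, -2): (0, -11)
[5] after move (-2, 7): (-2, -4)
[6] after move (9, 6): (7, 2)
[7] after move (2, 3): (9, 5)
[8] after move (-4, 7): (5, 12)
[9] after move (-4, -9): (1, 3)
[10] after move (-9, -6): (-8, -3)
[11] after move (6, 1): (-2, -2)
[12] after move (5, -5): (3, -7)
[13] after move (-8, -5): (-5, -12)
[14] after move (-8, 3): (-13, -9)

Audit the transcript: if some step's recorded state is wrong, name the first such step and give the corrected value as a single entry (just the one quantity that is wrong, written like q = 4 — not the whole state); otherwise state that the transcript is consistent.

step 2, x = 8

step 1: x = -2 + (3) = 1, y = -6 + (-4) = -10 -> confirmed correct
step 2: x = 1 + (7) = 8, y = -10 + (-5) = -15 -> the entry is off here
First incorrect step: 2; the correct value is x = 8.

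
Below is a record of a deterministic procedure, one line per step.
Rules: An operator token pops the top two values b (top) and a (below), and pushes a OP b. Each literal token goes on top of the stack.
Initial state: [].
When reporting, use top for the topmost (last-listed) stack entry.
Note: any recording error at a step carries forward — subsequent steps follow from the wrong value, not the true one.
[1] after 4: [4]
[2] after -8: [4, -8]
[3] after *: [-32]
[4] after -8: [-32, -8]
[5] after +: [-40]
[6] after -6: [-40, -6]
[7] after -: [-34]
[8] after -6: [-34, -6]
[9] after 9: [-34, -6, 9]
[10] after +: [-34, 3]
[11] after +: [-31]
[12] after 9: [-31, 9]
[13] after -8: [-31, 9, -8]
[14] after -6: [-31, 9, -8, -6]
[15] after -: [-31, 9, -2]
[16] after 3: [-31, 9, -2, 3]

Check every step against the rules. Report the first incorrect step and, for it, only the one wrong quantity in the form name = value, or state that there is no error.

Step 1: push 4: top = 4 — verified.
Step 2: push -8: top = -8 — checks out.
Step 3: 4 * -8 = -32 — confirmed correct.
Step 4: push -8: top = -8 — verified.
Step 5: -32 + -8 = -40 — no discrepancy.
Step 6: push -6: top = -6 — in agreement.
Step 7: -40 - -6 = -34 — consistent with the record.
Step 8: push -6: top = -6 — in agreement.
Step 9: push 9: top = 9 — checks out.
Step 10: -6 + 9 = 3 — checks out.
Step 11: -34 + 3 = -31 — exactly as logged.
Step 12: push 9: top = 9 — checks out.
Step 13: push -8: top = -8 — consistent with the record.
Step 14: push -6: top = -6 — consistent with the record.
Step 15: -8 - -6 = -2 — confirmed correct.
Step 16: push 3: top = 3 — matches.
Nothing is out of place; the run is error-free.

no error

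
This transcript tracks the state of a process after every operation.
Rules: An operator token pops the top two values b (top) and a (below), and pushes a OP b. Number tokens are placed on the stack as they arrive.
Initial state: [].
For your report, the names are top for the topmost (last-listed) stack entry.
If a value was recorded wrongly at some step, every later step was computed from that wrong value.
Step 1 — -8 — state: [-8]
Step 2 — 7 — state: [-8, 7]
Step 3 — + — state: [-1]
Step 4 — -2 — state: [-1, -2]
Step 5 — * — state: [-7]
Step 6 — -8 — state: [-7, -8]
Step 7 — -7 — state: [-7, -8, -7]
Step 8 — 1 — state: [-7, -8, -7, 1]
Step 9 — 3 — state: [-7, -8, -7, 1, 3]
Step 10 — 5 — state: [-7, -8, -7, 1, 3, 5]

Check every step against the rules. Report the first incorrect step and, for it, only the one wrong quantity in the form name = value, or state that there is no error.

1. push -8: top = -8 (verified)
2. push 7: top = 7 (confirmed correct)
3. -8 + 7 = -1 (same as recorded)
4. push -2: top = -2 (consistent with the transcript)
5. -1 * -2 = 2 (the transcript disagrees here)
That makes step 5 the first incorrect line — top = 2 is what it should show.

step 5, top = 2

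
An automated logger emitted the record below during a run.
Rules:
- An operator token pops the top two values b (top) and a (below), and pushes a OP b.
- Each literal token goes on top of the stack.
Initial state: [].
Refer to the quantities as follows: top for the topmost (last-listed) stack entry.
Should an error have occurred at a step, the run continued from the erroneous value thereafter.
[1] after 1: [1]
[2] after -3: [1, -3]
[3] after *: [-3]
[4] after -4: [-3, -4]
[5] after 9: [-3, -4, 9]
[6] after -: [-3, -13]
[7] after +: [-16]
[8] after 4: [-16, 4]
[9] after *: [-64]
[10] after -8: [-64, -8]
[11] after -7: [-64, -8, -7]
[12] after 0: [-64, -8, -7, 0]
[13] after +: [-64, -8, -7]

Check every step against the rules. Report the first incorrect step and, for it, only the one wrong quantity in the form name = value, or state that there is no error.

no error

Recomputing the run from the initial state:
step 1: [1]
step 2: [1, -3]
step 3: [-3]
step 4: [-3, -4]
step 5: [-3, -4, 9]
step 6: [-3, -13]
step 7: [-16]
step 8: [-16, 4]
step 9: [-64]
step 10: [-64, -8]
step 11: [-64, -8, -7]
step 12: [-64, -8, -7, 0]
step 13: [-64, -8, -7]
This matches the record at every step.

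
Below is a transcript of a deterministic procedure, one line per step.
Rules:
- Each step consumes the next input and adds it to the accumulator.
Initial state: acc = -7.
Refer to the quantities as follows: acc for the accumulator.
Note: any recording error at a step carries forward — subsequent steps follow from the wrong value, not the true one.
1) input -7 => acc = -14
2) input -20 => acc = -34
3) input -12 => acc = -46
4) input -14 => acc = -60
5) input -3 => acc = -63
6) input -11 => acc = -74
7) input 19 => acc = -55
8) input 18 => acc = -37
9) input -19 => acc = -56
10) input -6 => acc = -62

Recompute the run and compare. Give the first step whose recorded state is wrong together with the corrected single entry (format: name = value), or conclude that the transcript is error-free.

no error

step 1: acc = -7 + -7 = -14 -> same as recorded
step 2: acc = -14 + -20 = -34 -> exactly as logged
step 3: acc = -34 + -12 = -46 -> matches
step 4: acc = -46 + -14 = -60 -> consistent with the transcript
step 5: acc = -60 + -3 = -63 -> in agreement
step 6: acc = -63 + -11 = -74 -> in agreement
step 7: acc = -74 + 19 = -55 -> exactly as logged
step 8: acc = -55 + 18 = -37 -> checks out
step 9: acc = -37 + -19 = -56 -> no discrepancy
step 10: acc = -56 + -6 = -62 -> checks out
No step deviates from the rules.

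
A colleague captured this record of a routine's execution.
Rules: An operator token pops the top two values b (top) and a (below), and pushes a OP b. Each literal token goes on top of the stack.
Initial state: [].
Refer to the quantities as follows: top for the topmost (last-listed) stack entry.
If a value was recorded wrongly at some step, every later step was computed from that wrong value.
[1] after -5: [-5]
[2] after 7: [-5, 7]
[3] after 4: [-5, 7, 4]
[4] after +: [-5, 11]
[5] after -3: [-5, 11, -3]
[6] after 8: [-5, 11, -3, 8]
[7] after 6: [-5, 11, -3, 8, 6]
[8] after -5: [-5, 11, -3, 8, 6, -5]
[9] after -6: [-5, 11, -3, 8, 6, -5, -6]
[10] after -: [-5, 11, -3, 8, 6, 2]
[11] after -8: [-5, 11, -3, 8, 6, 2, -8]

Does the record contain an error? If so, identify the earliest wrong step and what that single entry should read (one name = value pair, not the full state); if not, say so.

step 1: push -5: top = -5 -> same as recorded
step 2: push 7: top = 7 -> verified
step 3: push 4: top = 4 -> in agreement
step 4: 7 + 4 = 11 -> exactly as logged
step 5: push -3: top = -3 -> consistent with the record
step 6: push 8: top = 8 -> agrees with the record
step 7: push 6: top = 6 -> checks out
step 8: push -5: top = -5 -> consistent with the record
step 9: push -6: top = -6 -> consistent with the record
step 10: -5 - -6 = 1 -> the entry is off here
First deviation found at step 10; the corrected entry is top = 1.

step 10, top = 1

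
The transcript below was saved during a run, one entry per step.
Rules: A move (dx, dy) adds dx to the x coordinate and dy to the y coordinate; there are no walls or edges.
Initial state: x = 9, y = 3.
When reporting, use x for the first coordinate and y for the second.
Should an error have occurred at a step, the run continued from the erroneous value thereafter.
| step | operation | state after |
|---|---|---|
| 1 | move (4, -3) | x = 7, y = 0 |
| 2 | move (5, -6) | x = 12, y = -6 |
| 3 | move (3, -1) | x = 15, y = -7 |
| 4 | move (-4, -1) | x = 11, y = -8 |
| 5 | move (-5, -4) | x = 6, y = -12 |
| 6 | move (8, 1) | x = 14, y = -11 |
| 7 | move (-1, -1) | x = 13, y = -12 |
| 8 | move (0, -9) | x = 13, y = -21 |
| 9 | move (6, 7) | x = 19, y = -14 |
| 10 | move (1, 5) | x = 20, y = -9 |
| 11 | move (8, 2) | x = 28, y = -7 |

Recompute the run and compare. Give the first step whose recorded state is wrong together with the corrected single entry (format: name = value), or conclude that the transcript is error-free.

Step 1: x = 9 + (4) = 13, y = 3 + (-3) = 0 — first mismatch against the transcript.
The audit stops at step 1: the recorded entry is wrong and should be x = 13.

step 1, x = 13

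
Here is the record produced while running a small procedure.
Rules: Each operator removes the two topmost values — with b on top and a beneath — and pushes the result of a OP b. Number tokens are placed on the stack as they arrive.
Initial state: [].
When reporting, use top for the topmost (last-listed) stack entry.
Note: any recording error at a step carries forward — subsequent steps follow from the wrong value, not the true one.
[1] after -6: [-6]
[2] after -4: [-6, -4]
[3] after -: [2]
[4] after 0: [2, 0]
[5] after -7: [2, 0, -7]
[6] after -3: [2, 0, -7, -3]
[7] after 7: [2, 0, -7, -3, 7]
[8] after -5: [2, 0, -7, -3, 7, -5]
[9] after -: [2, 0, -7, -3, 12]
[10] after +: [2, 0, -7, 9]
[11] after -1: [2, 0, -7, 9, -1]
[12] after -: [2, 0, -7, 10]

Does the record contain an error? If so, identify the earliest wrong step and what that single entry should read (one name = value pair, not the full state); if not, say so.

step 3, top = -2

Recomputing the run from the initial state:
step 1: [-6]
step 2: [-6, -4]
step 3: [-2]
step 4: [-2, 0]
step 5: [-2, 0, -7]
step 6: [-2, 0, -7, -3]
step 7: [-2, 0, -7, -3, 7]
step 8: [-2, 0, -7, -3, 7, -5]
step 9: [-2, 0, -7, -3, 12]
step 10: [-2, 0, -7, 9]
step 11: [-2, 0, -7, 9, -1]
step 12: [-2, 0, -7, 10]
The first disagreement with the record is at step 3, where the value should be top = -2.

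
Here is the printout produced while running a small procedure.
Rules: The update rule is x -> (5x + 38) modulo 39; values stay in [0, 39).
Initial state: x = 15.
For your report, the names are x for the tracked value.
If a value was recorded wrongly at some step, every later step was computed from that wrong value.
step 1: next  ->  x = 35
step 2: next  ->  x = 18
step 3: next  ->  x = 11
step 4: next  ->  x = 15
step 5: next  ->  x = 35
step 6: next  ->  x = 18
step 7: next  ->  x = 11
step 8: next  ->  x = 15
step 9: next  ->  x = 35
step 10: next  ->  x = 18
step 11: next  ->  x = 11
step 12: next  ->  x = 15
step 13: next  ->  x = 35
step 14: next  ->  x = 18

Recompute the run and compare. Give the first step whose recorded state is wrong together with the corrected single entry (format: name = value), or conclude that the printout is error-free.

Step 1: x = (5*15 + 38) mod 39 = 35 — in agreement.
Step 2: x = (5*35 + 38) mod 39 = 18 — matches.
Step 3: x = (5*18 + 38) mod 39 = 11 — same as recorded.
Step 4: x = (5*11 + 38) mod 39 = 15 — exactly as logged.
Step 5: x = (5*15 + 38) mod 39 = 35 — confirmed correct.
Step 6: x = (5*35 + 38) mod 39 = 18 — checks out.
Step 7: x = (5*18 + 38) mod 39 = 11 — confirmed correct.
Step 8: x = (5*11 + 38) mod 39 = 15 — matches.
Step 9: x = (5*15 + 38) mod 39 = 35 — verified.
Step 10: x = (5*35 + 38) mod 39 = 18 — verified.
Step 11: x = (5*18 + 38) mod 39 = 11 — verified.
Step 12: x = (5*11 + 38) mod 39 = 15 — agrees with the printout.
Step 13: x = (5*15 + 38) mod 39 = 35 — checks out.
Step 14: x = (5*35 + 38) mod 39 = 18 — confirmed correct.
All entries verified; no error found.

no error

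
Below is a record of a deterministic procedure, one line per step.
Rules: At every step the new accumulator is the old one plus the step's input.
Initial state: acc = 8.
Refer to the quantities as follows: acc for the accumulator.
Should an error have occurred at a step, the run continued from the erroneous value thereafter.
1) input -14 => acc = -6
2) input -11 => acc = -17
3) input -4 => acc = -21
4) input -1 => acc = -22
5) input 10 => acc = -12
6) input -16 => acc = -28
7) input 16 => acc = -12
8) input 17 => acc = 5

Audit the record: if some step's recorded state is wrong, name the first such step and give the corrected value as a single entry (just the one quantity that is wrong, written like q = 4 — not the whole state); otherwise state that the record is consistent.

no error

1. acc = 8 + -14 = -6 (confirmed correct)
2. acc = -6 + -11 = -17 (agrees with the record)
3. acc = -17 + -4 = -21 (verified)
4. acc = -21 + -1 = -22 (confirmed correct)
5. acc = -22 + 10 = -12 (consistent with the record)
6. acc = -12 + -16 = -28 (in agreement)
7. acc = -28 + 16 = -12 (verified)
8. acc = -12 + 17 = 5 (no discrepancy)
Every step is consistent.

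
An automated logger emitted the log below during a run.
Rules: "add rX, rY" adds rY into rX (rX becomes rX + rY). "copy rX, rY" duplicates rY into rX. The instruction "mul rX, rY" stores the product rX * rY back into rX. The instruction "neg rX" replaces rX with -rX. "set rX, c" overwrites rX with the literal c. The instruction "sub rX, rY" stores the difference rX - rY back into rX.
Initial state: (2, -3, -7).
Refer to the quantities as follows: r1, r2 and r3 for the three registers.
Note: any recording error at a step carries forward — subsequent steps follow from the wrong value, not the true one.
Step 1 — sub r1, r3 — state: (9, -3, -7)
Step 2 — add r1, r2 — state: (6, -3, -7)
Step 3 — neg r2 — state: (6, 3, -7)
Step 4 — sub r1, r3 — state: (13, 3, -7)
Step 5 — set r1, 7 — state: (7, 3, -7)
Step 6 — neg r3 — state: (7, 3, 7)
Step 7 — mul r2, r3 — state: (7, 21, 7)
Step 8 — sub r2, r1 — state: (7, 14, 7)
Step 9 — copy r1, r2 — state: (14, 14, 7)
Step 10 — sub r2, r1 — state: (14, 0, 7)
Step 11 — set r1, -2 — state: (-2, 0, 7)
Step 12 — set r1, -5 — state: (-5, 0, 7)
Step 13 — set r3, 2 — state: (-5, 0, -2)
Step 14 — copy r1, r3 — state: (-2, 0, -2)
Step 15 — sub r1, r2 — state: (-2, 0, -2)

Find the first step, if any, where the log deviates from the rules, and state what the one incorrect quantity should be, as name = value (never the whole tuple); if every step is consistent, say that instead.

Step 1: r1 = 2 - -7 = 9 — matches.
Step 2: r1 = 9 + -3 = 6 — matches.
Step 3: r2 = -(-3) = 3 — verified.
Step 4: r1 = 6 - -7 = 13 — verified.
Step 5: r1 = 7 — matches.
Step 6: r3 = -(-7) = 7 — matches.
Step 7: r2 = 3 * 7 = 21 — in agreement.
Step 8: r2 = 21 - 7 = 14 — verified.
Step 9: r1 = 14 — matches.
Step 10: r2 = 14 - 14 = 0 — checks out.
Step 11: r1 = -2 — exactly as logged.
Step 12: r1 = -5 — matches.
Step 13: r3 = 2 — the recorded entry deviates here.
First incorrect step: 13; the correct value is r3 = 2.

step 13, r3 = 2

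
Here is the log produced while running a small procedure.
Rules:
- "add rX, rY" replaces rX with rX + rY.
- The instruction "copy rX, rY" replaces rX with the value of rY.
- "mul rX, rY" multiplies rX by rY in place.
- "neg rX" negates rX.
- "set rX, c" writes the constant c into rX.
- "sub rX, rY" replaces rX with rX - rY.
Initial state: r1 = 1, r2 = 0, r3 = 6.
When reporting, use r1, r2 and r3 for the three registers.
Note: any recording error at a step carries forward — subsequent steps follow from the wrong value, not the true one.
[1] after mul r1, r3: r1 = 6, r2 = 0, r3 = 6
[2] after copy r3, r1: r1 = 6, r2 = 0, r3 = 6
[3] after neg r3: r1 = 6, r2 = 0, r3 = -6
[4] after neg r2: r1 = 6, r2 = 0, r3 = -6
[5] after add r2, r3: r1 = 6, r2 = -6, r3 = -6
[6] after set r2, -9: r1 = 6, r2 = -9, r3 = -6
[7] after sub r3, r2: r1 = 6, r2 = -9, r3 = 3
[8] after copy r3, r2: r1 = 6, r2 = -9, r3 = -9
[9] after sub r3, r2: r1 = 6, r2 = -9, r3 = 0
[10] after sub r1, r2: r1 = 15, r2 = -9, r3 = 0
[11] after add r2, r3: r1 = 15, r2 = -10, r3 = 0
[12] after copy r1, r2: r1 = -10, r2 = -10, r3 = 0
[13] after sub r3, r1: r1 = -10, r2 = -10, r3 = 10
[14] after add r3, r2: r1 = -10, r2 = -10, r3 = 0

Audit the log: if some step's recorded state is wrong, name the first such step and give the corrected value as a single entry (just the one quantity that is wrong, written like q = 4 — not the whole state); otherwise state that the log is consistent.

Recomputing the run from the initial state:
step 1: r1 = 6, r2 = 0, r3 = 6
step 2: r1 = 6, r2 = 0, r3 = 6
step 3: r1 = 6, r2 = 0, r3 = -6
step 4: r1 = 6, r2 = 0, r3 = -6
step 5: r1 = 6, r2 = -6, r3 = -6
step 6: r1 = 6, r2 = -9, r3 = -6
step 7: r1 = 6, r2 = -9, r3 = 3
step 8: r1 = 6, r2 = -9, r3 = -9
step 9: r1 = 6, r2 = -9, r3 = 0
step 10: r1 = 15, r2 = -9, r3 = 0
step 11: r1 = 15, r2 = -9, r3 = 0
step 12: r1 = -9, r2 = -9, r3 = 0
step 13: r1 = -9, r2 = -9, r3 = 9
step 14: r1 = -9, r2 = -9, r3 = 0
The first disagreement with the log is at step 11, where the value should be r2 = -9.

step 11, r2 = -9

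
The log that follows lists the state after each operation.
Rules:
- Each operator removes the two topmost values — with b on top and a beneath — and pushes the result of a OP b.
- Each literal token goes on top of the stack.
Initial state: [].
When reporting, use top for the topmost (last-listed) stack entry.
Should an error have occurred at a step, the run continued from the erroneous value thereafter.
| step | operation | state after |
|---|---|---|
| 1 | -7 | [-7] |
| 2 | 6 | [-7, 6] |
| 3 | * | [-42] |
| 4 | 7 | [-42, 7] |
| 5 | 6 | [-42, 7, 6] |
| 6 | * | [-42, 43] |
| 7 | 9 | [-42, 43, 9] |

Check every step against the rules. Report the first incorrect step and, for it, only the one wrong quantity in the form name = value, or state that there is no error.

step 6, top = 42

step 1: push -7: top = -7 -> confirmed correct
step 2: push 6: top = 6 -> matches
step 3: -7 * 6 = -42 -> checks out
step 4: push 7: top = 7 -> exactly as logged
step 5: push 6: top = 6 -> exactly as logged
step 6: 7 * 6 = 42 -> first mismatch against the log
The audit stops at step 6: the recorded entry is wrong and should be top = 42.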